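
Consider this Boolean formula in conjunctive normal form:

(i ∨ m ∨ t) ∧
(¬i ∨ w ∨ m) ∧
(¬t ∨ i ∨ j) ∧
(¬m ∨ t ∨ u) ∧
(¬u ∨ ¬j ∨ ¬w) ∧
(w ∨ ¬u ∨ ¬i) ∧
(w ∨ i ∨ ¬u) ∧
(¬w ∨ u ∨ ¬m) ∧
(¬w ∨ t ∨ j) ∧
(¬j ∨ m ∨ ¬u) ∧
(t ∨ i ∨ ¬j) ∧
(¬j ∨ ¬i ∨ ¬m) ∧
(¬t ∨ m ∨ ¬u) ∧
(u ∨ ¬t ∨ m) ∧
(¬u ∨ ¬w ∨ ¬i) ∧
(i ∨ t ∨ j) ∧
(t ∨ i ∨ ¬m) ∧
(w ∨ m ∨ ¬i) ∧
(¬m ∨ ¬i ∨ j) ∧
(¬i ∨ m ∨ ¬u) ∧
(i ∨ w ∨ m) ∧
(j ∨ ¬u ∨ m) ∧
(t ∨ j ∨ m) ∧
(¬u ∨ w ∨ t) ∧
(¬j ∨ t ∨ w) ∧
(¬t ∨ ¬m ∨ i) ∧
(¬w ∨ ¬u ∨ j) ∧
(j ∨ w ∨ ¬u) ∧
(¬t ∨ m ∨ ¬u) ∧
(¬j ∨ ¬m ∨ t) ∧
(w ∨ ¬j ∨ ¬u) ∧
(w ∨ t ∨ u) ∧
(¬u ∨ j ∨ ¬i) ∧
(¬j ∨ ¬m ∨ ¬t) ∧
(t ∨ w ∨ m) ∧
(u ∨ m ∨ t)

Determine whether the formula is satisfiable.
No

No, the formula is not satisfiable.

No assignment of truth values to the variables can make all 36 clauses true simultaneously.

The formula is UNSAT (unsatisfiable).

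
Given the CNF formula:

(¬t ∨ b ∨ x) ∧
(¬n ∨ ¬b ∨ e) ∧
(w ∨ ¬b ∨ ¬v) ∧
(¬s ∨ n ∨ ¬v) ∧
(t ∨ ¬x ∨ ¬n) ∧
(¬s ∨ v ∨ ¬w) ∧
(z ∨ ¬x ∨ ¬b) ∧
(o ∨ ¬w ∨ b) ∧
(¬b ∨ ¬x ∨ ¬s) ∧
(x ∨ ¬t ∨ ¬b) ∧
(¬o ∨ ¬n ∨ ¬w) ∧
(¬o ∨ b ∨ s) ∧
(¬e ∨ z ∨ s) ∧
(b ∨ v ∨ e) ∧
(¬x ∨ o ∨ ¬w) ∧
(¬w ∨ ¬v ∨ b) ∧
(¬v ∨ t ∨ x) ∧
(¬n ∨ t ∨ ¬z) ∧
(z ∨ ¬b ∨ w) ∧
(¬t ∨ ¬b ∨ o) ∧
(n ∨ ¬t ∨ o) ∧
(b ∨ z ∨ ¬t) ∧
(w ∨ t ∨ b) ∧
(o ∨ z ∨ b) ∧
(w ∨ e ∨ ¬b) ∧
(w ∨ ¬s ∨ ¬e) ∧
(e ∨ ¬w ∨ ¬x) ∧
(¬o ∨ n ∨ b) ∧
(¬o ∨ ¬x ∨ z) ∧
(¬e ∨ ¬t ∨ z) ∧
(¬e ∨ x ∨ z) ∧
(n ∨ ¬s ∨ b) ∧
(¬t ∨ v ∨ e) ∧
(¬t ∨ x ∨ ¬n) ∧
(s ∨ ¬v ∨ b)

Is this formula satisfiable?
Yes

Yes, the formula is satisfiable.

One satisfying assignment is: z=False, o=False, t=False, w=True, b=True, x=False, s=False, n=False, v=False, e=False

Verification: With this assignment, all 35 clauses evaluate to true.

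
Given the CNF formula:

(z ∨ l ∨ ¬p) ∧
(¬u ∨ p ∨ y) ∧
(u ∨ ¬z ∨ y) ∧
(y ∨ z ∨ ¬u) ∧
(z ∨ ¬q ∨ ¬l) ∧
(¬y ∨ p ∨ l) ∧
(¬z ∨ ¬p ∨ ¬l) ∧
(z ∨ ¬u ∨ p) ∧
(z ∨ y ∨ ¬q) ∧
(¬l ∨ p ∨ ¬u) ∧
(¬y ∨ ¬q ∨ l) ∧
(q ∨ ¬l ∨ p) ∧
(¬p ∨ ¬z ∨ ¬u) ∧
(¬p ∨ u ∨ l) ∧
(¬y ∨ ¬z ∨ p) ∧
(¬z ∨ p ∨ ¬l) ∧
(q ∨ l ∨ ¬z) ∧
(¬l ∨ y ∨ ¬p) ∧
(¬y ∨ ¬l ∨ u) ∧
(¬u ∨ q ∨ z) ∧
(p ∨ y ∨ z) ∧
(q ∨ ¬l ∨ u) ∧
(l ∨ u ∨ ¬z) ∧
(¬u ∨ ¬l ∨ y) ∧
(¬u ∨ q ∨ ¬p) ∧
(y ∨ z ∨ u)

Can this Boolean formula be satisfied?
No

No, the formula is not satisfiable.

No assignment of truth values to the variables can make all 26 clauses true simultaneously.

The formula is UNSAT (unsatisfiable).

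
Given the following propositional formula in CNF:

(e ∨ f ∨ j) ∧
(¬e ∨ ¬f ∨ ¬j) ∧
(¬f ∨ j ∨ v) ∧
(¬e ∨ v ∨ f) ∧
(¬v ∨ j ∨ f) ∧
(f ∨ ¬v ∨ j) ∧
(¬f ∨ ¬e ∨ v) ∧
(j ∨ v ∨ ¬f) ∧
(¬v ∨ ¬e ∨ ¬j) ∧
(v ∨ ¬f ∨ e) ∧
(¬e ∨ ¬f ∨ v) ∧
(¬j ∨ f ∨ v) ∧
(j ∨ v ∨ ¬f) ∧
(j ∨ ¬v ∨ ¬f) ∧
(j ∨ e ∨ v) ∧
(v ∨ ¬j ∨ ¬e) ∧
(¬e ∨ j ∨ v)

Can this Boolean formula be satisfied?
Yes

Yes, the formula is satisfiable.

One satisfying assignment is: f=True, v=True, j=True, e=False

Verification: With this assignment, all 17 clauses evaluate to true.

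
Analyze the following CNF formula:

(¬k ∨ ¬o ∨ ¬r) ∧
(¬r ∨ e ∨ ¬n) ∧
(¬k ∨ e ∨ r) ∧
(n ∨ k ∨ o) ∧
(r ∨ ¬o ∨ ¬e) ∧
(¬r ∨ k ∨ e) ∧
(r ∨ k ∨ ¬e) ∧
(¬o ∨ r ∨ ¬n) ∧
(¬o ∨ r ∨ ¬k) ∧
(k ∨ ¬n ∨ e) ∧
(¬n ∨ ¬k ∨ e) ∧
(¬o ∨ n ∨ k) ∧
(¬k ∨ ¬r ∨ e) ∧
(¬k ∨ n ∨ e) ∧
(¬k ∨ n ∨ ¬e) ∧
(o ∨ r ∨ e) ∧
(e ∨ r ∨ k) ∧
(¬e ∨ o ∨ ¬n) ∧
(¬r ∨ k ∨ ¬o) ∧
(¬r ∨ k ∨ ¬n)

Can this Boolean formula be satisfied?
No

No, the formula is not satisfiable.

No assignment of truth values to the variables can make all 20 clauses true simultaneously.

The formula is UNSAT (unsatisfiable).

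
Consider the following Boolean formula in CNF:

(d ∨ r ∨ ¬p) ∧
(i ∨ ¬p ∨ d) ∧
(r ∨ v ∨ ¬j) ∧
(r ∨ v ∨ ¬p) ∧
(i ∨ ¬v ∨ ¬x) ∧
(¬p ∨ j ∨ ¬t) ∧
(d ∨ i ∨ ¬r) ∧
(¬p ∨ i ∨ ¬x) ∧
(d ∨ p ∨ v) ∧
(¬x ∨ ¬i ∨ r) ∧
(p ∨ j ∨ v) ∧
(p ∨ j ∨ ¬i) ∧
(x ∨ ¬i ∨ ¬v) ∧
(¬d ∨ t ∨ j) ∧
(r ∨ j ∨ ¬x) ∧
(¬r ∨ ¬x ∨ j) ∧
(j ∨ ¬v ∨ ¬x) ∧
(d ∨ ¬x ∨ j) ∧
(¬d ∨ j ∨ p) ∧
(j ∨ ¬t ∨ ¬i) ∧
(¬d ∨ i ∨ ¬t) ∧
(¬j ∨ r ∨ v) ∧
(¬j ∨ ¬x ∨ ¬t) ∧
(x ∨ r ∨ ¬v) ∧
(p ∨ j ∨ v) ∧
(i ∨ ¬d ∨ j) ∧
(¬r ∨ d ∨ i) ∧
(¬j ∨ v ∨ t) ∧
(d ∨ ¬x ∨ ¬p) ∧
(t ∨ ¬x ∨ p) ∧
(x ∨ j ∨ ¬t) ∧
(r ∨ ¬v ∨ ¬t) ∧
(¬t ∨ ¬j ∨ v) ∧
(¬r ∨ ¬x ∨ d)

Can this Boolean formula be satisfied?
Yes

Yes, the formula is satisfiable.

One satisfying assignment is: v=False, t=False, i=True, p=True, d=False, x=False, r=True, j=False

Verification: With this assignment, all 34 clauses evaluate to true.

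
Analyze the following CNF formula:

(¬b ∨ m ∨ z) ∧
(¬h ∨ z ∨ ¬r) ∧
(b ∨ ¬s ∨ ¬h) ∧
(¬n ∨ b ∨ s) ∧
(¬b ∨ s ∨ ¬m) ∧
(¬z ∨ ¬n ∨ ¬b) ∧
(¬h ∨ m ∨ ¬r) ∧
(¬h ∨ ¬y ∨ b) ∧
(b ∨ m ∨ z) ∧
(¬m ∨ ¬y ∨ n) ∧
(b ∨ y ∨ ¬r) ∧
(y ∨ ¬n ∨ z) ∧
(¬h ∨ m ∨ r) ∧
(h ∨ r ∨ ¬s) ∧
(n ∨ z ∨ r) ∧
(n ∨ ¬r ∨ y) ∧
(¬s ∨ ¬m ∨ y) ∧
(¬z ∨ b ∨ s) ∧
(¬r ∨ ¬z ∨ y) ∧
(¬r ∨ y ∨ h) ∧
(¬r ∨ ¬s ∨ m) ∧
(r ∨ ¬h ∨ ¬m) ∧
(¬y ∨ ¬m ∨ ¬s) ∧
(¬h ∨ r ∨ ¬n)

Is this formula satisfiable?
Yes

Yes, the formula is satisfiable.

One satisfying assignment is: n=False, r=False, y=False, z=True, h=False, m=False, s=False, b=True

Verification: With this assignment, all 24 clauses evaluate to true.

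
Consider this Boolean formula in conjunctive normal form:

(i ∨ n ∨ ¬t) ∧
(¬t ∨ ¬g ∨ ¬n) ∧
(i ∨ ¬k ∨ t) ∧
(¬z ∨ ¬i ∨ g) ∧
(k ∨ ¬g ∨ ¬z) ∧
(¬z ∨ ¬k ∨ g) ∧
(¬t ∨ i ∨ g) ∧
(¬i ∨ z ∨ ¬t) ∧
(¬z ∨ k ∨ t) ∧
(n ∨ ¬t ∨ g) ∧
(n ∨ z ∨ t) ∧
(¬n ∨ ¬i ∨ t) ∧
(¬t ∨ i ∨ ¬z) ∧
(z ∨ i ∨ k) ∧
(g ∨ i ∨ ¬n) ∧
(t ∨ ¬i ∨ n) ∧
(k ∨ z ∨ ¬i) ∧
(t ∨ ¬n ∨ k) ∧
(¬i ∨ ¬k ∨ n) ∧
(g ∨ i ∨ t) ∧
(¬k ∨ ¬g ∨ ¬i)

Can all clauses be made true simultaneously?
No

No, the formula is not satisfiable.

No assignment of truth values to the variables can make all 21 clauses true simultaneously.

The formula is UNSAT (unsatisfiable).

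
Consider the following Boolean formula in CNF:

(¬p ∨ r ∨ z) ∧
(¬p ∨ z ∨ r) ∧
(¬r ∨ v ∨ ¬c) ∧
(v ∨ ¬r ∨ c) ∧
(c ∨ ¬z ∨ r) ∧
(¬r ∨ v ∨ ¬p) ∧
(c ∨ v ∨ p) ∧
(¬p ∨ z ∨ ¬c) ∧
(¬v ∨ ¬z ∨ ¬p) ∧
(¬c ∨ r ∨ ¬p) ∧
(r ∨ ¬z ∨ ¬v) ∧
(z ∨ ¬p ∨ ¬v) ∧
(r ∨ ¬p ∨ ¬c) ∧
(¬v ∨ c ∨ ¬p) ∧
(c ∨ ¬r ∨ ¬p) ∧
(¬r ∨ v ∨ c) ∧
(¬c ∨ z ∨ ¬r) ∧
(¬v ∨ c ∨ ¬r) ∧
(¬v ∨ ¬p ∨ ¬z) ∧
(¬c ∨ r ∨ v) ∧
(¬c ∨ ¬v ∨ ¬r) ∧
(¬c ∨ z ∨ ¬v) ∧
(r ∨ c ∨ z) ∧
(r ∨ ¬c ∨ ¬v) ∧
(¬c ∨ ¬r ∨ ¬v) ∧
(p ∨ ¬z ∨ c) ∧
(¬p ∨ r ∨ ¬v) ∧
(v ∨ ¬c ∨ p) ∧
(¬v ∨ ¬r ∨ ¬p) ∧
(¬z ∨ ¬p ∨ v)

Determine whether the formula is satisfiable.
No

No, the formula is not satisfiable.

No assignment of truth values to the variables can make all 30 clauses true simultaneously.

The formula is UNSAT (unsatisfiable).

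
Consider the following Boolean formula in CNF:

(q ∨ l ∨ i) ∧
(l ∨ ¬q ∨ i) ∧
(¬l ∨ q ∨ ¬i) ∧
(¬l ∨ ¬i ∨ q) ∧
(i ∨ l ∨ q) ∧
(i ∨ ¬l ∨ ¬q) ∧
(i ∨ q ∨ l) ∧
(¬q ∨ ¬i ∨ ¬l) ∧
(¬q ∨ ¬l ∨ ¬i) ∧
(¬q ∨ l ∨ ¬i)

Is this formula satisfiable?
Yes

Yes, the formula is satisfiable.

One satisfying assignment is: i=False, l=True, q=False

Verification: With this assignment, all 10 clauses evaluate to true.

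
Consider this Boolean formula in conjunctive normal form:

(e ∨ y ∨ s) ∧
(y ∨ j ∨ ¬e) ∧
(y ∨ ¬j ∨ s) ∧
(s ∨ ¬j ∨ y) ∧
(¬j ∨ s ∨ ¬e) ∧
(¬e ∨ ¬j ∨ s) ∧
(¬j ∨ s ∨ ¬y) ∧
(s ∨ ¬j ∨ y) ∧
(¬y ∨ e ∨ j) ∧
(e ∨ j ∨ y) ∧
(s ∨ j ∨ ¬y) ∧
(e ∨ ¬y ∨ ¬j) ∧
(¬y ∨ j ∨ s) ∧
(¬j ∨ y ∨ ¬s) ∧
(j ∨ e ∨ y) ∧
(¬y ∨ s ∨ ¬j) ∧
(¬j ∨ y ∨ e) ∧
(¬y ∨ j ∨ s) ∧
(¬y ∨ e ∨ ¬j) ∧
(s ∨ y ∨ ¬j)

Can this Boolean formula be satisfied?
Yes

Yes, the formula is satisfiable.

One satisfying assignment is: s=True, y=True, j=False, e=True

Verification: With this assignment, all 20 clauses evaluate to true.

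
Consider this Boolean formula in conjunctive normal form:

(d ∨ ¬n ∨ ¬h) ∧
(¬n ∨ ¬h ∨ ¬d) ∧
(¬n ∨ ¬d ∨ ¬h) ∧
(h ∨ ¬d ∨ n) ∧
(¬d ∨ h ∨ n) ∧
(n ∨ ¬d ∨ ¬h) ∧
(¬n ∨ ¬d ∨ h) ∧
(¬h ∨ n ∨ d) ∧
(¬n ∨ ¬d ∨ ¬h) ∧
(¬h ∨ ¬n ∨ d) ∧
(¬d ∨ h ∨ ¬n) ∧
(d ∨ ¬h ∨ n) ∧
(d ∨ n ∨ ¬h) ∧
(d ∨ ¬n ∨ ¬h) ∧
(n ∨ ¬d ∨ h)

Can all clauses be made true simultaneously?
Yes

Yes, the formula is satisfiable.

One satisfying assignment is: d=False, n=False, h=False

Verification: With this assignment, all 15 clauses evaluate to true.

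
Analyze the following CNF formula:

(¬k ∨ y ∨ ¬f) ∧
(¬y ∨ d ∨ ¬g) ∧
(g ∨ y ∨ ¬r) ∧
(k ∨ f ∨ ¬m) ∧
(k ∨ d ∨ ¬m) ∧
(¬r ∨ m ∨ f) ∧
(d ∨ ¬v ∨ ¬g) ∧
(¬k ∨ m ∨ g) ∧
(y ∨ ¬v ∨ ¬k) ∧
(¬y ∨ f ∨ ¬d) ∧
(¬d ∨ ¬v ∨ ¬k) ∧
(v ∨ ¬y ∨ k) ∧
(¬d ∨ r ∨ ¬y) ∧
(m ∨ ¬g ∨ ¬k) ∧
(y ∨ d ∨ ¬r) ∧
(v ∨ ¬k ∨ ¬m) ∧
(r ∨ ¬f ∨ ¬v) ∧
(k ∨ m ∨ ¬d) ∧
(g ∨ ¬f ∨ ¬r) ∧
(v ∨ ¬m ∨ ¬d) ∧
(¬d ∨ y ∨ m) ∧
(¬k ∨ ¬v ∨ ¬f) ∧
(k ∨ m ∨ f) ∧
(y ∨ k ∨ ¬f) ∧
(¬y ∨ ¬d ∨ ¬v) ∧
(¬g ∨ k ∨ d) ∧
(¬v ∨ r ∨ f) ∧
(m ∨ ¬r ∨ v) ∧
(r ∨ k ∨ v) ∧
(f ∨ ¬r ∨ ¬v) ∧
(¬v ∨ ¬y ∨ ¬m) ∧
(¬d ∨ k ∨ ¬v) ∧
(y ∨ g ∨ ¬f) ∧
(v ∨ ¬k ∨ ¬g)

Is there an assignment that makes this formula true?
No

No, the formula is not satisfiable.

No assignment of truth values to the variables can make all 34 clauses true simultaneously.

The formula is UNSAT (unsatisfiable).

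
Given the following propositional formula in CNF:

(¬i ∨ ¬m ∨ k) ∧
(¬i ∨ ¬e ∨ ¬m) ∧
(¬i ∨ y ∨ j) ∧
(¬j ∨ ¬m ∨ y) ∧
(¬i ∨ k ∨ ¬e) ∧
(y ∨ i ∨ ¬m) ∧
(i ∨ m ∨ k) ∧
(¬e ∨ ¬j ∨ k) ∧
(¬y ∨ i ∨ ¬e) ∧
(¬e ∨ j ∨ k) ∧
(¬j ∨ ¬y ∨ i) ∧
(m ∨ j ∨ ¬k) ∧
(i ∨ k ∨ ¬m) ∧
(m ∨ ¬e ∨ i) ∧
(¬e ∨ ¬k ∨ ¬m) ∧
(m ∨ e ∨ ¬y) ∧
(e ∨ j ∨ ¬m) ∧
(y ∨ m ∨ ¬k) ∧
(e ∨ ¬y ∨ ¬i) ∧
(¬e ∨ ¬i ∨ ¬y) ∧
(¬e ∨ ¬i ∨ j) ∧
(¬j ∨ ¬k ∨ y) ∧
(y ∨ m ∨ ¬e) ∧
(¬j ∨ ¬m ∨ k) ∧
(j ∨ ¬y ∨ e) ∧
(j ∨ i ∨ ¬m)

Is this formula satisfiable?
Yes

Yes, the formula is satisfiable.

One satisfying assignment is: i=True, y=False, k=False, e=False, j=True, m=False

Verification: With this assignment, all 26 clauses evaluate to true.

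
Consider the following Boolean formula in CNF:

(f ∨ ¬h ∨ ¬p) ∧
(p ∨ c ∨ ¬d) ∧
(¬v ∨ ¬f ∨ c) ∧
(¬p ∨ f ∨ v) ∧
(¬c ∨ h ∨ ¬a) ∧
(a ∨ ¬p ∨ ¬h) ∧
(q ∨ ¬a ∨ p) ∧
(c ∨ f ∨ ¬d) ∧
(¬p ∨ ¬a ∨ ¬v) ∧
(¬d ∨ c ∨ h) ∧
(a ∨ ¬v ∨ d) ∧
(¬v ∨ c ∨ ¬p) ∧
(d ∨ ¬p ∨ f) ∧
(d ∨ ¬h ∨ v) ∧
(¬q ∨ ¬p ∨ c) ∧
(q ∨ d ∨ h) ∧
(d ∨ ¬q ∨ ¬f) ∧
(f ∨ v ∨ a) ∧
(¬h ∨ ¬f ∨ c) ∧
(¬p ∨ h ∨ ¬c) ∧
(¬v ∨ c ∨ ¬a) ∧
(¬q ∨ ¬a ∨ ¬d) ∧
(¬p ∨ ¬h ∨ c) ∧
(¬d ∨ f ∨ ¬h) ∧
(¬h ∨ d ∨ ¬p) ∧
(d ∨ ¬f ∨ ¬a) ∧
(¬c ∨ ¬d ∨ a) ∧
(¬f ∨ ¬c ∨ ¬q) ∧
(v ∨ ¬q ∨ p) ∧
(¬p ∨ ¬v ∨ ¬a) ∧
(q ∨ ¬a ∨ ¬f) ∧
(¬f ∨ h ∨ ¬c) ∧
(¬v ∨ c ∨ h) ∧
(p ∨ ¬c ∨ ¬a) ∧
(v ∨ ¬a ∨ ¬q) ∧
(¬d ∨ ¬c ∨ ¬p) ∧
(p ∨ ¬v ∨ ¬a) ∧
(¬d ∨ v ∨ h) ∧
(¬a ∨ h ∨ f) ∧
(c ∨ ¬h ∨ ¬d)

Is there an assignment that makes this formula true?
No

No, the formula is not satisfiable.

No assignment of truth values to the variables can make all 40 clauses true simultaneously.

The formula is UNSAT (unsatisfiable).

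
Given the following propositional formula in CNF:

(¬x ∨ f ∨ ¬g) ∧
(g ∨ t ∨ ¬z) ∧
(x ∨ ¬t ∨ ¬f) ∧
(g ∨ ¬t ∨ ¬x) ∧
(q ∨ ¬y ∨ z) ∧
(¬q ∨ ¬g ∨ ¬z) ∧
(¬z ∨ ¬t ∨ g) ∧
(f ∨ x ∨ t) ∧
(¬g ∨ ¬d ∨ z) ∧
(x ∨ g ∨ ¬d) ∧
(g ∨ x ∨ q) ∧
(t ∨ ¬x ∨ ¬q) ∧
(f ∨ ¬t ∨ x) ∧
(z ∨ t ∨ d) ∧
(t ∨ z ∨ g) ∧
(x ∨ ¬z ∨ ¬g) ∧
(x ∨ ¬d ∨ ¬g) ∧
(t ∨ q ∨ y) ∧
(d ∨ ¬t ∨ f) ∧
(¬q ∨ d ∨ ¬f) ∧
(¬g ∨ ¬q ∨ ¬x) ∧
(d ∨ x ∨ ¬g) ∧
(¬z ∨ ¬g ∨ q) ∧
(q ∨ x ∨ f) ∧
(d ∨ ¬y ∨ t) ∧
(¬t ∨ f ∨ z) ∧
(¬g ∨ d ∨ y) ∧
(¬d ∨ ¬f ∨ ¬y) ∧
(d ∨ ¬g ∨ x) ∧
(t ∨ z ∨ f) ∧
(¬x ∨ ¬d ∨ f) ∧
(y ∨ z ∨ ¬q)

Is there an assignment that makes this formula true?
No

No, the formula is not satisfiable.

No assignment of truth values to the variables can make all 32 clauses true simultaneously.

The formula is UNSAT (unsatisfiable).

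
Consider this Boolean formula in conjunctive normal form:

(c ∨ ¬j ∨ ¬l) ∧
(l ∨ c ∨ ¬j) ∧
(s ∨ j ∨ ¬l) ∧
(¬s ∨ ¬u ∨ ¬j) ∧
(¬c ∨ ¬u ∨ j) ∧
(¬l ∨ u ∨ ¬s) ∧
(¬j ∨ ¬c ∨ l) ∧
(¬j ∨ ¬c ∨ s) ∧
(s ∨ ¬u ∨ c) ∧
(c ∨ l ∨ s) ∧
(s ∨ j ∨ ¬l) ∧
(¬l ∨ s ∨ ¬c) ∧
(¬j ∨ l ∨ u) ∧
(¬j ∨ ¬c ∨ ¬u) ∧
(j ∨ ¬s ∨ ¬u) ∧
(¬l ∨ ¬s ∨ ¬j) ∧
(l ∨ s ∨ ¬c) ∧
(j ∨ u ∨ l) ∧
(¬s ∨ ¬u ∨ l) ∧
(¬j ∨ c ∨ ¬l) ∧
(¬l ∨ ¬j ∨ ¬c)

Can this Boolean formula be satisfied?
No

No, the formula is not satisfiable.

No assignment of truth values to the variables can make all 21 clauses true simultaneously.

The formula is UNSAT (unsatisfiable).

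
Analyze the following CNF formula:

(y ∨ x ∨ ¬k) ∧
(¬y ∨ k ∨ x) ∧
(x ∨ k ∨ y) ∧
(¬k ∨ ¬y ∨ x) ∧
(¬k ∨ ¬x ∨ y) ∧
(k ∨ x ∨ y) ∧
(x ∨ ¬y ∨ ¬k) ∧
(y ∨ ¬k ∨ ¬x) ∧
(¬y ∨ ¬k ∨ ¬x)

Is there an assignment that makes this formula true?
Yes

Yes, the formula is satisfiable.

One satisfying assignment is: x=True, k=False, y=False

Verification: With this assignment, all 9 clauses evaluate to true.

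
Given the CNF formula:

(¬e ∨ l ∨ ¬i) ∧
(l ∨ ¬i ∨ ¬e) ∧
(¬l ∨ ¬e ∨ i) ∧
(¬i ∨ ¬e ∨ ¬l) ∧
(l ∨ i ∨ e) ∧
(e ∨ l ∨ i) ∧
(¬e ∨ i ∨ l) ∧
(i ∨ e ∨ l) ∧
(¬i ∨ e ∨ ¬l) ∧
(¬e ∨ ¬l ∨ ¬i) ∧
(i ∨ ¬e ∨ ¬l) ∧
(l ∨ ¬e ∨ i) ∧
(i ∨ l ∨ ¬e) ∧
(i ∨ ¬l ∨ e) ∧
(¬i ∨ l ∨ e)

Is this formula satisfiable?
No

No, the formula is not satisfiable.

No assignment of truth values to the variables can make all 15 clauses true simultaneously.

The formula is UNSAT (unsatisfiable).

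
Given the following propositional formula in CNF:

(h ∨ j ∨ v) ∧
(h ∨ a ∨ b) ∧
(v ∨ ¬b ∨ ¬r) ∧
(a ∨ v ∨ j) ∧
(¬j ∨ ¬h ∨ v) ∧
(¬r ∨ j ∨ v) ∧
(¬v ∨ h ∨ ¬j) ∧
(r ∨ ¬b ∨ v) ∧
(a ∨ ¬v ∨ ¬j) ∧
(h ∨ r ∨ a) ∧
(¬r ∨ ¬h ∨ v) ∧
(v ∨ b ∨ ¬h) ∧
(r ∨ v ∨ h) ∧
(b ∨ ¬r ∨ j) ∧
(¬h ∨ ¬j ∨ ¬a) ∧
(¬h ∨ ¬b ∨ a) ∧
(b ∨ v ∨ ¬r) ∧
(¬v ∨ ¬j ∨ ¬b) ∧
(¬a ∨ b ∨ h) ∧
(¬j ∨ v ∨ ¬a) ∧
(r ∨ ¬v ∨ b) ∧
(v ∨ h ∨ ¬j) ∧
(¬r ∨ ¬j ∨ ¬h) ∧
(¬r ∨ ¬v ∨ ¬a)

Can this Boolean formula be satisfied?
Yes

Yes, the formula is satisfiable.

One satisfying assignment is: j=False, h=False, a=False, v=True, r=True, b=True

Verification: With this assignment, all 24 clauses evaluate to true.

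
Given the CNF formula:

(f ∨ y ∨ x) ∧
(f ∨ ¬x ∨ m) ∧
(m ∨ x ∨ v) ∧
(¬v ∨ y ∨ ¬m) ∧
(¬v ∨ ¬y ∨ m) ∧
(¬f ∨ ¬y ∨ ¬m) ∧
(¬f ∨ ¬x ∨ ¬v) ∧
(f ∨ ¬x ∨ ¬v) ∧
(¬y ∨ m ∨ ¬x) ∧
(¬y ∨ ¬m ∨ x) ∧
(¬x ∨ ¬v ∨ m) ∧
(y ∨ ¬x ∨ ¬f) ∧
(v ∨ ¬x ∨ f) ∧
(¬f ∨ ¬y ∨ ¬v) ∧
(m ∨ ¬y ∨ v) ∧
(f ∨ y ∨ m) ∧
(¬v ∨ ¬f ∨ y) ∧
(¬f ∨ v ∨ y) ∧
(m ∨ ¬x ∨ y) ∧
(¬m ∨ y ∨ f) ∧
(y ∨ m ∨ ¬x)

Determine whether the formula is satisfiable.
No

No, the formula is not satisfiable.

No assignment of truth values to the variables can make all 21 clauses true simultaneously.

The formula is UNSAT (unsatisfiable).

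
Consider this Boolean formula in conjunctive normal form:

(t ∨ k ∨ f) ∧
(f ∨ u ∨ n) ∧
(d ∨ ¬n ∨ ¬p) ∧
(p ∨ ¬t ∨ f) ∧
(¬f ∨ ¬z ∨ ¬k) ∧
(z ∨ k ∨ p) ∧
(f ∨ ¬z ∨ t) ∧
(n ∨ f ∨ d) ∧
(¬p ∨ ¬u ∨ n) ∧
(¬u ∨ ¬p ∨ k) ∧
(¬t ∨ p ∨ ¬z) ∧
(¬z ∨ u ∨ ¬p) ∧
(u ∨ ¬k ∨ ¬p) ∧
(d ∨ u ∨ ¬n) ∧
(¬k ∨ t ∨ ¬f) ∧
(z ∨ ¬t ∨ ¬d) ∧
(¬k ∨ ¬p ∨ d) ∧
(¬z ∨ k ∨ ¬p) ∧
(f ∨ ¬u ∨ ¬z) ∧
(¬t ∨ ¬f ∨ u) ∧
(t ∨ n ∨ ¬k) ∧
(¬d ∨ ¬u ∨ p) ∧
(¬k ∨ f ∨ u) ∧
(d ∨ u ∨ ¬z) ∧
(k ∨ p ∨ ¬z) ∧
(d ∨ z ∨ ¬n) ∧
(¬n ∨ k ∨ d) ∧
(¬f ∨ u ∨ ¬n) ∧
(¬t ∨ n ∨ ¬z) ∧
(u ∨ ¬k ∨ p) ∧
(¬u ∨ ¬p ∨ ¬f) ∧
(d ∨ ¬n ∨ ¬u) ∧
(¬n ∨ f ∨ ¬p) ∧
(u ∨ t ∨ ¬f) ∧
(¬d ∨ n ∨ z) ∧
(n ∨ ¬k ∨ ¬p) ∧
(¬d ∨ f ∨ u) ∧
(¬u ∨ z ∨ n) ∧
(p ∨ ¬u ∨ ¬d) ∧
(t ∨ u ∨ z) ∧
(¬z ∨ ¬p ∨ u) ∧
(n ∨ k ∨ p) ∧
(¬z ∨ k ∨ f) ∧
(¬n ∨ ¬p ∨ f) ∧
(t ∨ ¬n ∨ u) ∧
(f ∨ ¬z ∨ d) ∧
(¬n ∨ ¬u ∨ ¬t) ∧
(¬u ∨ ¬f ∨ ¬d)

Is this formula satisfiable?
No

No, the formula is not satisfiable.

No assignment of truth values to the variables can make all 48 clauses true simultaneously.

The formula is UNSAT (unsatisfiable).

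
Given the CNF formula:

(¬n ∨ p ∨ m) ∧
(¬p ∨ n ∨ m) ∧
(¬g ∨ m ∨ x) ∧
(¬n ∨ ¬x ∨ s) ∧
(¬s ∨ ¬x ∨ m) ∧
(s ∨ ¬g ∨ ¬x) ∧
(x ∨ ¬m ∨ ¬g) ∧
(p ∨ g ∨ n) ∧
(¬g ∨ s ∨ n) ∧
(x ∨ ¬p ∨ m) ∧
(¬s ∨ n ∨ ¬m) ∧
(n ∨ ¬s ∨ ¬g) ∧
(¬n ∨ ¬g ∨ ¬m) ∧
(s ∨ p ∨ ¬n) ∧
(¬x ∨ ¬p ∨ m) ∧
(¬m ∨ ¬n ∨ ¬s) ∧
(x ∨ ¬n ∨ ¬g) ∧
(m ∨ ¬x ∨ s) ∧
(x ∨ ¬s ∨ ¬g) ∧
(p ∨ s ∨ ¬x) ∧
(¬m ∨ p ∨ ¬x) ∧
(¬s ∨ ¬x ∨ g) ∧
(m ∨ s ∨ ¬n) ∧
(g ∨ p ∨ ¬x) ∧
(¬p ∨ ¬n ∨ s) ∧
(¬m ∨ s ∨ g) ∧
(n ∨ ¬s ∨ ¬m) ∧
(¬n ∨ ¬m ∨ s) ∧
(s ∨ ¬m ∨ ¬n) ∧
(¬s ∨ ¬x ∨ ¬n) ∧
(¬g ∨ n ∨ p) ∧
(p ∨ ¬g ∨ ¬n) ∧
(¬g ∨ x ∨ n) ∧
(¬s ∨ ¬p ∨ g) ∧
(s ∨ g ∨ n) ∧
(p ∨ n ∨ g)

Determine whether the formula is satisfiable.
No

No, the formula is not satisfiable.

No assignment of truth values to the variables can make all 36 clauses true simultaneously.

The formula is UNSAT (unsatisfiable).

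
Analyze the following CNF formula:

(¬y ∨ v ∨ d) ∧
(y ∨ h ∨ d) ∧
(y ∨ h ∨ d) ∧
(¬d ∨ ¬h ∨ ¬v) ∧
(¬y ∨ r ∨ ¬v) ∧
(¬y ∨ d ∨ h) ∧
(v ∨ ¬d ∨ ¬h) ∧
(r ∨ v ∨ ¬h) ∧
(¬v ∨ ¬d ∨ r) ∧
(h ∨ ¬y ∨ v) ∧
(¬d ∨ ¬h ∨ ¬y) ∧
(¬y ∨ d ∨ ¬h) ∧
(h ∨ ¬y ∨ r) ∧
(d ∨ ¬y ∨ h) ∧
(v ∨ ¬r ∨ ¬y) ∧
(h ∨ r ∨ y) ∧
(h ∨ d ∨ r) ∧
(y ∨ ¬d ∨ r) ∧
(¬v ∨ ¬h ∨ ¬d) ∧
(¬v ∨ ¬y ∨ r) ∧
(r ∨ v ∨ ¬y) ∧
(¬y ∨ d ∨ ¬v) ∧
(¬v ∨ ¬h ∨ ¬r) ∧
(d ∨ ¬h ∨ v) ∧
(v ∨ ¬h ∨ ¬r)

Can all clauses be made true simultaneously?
Yes

Yes, the formula is satisfiable.

One satisfying assignment is: r=True, y=False, h=False, v=False, d=True

Verification: With this assignment, all 25 clauses evaluate to true.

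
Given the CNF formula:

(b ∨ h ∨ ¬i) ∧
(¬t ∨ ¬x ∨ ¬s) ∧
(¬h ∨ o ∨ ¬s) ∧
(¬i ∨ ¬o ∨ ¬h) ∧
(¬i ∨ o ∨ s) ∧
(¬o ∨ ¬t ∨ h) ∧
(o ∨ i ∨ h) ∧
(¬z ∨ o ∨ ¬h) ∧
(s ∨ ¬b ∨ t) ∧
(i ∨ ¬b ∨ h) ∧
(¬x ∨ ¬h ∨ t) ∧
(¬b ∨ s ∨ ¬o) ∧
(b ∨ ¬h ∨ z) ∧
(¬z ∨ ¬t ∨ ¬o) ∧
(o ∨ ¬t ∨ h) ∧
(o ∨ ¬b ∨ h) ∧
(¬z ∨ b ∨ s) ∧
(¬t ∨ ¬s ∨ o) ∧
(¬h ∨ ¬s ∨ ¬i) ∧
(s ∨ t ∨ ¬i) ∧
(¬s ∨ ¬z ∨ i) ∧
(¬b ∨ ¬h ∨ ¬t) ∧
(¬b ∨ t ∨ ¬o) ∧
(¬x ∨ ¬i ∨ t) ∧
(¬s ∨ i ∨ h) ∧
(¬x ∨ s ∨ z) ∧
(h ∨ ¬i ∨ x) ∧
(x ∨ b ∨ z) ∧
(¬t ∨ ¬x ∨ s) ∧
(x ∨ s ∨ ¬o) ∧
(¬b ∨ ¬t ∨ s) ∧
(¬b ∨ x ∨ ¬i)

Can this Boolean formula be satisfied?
No

No, the formula is not satisfiable.

No assignment of truth values to the variables can make all 32 clauses true simultaneously.

The formula is UNSAT (unsatisfiable).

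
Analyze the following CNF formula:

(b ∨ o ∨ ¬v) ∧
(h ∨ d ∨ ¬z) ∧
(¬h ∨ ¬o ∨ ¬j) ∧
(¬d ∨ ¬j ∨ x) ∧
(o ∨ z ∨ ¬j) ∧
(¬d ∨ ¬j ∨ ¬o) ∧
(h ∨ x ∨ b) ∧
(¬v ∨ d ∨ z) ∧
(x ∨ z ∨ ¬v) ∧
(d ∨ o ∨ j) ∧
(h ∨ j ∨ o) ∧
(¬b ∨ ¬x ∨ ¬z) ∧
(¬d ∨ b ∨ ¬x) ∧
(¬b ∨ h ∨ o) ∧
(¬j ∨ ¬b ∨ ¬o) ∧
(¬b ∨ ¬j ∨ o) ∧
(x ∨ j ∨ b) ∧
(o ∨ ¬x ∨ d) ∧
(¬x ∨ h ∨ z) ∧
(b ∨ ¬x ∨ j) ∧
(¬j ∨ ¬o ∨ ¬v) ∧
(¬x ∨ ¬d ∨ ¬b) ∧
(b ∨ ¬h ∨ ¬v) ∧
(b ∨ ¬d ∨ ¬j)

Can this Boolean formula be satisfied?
Yes

Yes, the formula is satisfiable.

One satisfying assignment is: z=False, d=False, o=True, v=False, b=True, x=False, j=False, h=False

Verification: With this assignment, all 24 clauses evaluate to true.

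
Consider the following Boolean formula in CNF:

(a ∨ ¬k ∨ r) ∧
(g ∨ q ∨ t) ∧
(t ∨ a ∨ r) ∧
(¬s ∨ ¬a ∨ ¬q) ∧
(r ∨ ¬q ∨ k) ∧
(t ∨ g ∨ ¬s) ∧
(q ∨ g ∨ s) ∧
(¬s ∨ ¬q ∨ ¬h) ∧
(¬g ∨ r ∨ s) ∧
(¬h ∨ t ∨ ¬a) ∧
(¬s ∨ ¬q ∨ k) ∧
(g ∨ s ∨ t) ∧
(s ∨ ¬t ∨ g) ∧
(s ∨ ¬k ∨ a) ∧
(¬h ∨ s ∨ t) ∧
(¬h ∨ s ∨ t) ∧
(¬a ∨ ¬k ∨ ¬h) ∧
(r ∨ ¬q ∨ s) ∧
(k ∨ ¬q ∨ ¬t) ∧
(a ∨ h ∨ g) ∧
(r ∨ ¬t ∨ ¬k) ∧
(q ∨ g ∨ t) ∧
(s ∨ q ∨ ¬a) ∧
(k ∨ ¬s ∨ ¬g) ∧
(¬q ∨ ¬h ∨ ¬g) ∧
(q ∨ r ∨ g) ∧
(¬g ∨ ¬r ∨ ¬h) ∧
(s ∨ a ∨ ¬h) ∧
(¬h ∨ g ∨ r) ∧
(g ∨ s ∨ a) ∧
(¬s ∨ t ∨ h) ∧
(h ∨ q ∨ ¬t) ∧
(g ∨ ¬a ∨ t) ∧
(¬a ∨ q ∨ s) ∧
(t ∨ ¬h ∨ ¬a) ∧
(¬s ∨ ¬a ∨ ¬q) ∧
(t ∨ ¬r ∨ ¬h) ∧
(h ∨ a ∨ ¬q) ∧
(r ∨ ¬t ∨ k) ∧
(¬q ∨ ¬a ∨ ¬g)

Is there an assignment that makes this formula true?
Yes

Yes, the formula is satisfiable.

One satisfying assignment is: k=False, s=False, a=False, h=False, q=False, r=True, g=True, t=False

Verification: With this assignment, all 40 clauses evaluate to true.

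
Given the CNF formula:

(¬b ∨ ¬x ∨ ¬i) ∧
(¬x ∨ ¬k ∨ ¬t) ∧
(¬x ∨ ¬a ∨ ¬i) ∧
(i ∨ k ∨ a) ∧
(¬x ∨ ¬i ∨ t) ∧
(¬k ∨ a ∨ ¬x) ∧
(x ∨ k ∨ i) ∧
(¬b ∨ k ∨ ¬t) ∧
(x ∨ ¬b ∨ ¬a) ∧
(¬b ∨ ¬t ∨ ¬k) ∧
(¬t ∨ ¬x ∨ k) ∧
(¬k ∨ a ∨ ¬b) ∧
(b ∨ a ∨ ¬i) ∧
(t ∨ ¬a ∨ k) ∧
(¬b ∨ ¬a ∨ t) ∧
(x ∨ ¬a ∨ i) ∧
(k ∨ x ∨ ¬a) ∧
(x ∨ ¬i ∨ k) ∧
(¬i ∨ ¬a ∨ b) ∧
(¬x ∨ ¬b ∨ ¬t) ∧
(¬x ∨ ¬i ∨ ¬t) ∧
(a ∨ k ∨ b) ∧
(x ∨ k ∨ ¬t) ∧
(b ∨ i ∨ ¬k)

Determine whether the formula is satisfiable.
No

No, the formula is not satisfiable.

No assignment of truth values to the variables can make all 24 clauses true simultaneously.

The formula is UNSAT (unsatisfiable).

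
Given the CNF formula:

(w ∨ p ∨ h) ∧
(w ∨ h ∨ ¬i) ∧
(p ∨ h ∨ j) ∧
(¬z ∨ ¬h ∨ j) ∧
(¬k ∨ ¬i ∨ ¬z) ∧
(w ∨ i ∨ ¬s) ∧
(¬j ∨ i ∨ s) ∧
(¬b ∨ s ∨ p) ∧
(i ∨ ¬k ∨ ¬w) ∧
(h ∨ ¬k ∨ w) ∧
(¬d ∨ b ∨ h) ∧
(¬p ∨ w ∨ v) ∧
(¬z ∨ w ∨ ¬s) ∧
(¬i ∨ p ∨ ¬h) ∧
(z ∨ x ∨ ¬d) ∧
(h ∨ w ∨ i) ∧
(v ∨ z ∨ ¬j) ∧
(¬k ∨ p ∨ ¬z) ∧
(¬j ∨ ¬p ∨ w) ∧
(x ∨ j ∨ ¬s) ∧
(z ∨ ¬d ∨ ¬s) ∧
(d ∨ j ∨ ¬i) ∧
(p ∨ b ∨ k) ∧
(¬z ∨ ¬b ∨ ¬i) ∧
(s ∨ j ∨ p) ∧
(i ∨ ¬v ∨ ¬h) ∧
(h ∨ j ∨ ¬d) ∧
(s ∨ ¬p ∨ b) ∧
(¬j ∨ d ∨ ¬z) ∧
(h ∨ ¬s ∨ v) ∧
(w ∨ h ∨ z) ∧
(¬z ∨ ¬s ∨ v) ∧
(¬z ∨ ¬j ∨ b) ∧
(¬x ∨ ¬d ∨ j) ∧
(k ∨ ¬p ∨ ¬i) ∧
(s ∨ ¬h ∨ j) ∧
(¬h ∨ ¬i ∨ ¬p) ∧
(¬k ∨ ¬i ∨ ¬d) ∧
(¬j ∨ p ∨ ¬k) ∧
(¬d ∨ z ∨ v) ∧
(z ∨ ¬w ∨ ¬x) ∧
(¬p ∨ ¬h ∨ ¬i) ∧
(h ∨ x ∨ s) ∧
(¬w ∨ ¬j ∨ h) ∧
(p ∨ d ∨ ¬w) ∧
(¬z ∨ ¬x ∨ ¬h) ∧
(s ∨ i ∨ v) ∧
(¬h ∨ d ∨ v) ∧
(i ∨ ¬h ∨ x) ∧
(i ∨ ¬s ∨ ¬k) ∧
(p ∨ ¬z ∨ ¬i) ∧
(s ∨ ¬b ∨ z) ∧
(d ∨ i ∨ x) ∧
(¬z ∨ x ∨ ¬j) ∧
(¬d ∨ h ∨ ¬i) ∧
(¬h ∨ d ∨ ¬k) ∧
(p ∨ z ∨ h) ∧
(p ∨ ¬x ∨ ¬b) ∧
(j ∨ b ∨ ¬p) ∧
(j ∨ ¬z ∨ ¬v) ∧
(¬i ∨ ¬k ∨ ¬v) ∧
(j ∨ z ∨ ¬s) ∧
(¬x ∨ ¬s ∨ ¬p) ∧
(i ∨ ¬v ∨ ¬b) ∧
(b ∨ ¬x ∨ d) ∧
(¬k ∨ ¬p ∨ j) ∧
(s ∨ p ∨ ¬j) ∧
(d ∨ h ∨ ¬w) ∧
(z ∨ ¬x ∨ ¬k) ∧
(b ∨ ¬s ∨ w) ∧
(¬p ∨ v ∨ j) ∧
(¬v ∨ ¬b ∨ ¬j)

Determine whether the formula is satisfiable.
No

No, the formula is not satisfiable.

No assignment of truth values to the variables can make all 72 clauses true simultaneously.

The formula is UNSAT (unsatisfiable).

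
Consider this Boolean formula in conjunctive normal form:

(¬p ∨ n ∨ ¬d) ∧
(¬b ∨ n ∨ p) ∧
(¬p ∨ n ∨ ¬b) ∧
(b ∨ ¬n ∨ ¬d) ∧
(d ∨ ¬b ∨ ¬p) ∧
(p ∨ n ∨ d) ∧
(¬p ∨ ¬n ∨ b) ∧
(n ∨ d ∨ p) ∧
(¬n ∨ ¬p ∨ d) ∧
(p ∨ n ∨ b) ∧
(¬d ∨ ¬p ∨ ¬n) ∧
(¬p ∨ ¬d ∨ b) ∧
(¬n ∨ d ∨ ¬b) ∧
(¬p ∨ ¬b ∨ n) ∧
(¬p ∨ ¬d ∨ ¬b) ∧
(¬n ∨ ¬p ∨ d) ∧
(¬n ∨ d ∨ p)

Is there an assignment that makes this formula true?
Yes

Yes, the formula is satisfiable.

One satisfying assignment is: b=False, p=True, d=False, n=False

Verification: With this assignment, all 17 clauses evaluate to true.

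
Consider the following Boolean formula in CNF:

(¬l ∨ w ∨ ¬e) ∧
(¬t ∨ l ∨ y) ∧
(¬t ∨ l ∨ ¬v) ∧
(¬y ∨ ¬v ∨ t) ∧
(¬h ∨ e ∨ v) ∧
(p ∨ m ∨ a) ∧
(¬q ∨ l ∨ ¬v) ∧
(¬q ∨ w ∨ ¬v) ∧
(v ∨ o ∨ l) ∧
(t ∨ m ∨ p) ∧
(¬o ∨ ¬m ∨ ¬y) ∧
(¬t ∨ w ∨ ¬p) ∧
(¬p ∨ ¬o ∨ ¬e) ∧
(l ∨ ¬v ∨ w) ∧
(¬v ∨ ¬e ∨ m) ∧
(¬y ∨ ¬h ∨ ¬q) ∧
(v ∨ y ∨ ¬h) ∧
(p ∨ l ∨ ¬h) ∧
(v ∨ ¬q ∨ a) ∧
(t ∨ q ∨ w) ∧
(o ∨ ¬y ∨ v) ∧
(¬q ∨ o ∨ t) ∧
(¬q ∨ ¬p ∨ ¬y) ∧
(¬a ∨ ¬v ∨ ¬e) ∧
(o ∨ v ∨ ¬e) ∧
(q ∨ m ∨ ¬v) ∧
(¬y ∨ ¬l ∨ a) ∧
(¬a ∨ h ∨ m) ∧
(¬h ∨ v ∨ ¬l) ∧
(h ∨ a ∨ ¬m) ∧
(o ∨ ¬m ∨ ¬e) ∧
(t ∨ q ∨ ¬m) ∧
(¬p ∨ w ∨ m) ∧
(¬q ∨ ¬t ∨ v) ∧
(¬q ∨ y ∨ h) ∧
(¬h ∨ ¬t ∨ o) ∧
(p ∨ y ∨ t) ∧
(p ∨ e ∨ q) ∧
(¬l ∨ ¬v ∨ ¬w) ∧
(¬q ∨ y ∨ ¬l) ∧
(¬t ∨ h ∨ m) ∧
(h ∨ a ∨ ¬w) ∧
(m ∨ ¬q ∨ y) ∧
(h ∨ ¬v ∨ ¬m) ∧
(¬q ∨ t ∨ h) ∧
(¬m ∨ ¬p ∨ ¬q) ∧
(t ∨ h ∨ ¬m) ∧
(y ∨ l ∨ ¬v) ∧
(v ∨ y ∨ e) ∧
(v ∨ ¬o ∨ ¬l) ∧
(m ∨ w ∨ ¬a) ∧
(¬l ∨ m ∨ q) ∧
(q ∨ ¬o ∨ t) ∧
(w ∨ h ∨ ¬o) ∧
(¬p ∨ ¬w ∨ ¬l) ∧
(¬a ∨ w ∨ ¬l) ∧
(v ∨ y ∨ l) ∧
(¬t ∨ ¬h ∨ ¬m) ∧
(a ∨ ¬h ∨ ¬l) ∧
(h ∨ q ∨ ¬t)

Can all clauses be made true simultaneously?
No

No, the formula is not satisfiable.

No assignment of truth values to the variables can make all 60 clauses true simultaneously.

The formula is UNSAT (unsatisfiable).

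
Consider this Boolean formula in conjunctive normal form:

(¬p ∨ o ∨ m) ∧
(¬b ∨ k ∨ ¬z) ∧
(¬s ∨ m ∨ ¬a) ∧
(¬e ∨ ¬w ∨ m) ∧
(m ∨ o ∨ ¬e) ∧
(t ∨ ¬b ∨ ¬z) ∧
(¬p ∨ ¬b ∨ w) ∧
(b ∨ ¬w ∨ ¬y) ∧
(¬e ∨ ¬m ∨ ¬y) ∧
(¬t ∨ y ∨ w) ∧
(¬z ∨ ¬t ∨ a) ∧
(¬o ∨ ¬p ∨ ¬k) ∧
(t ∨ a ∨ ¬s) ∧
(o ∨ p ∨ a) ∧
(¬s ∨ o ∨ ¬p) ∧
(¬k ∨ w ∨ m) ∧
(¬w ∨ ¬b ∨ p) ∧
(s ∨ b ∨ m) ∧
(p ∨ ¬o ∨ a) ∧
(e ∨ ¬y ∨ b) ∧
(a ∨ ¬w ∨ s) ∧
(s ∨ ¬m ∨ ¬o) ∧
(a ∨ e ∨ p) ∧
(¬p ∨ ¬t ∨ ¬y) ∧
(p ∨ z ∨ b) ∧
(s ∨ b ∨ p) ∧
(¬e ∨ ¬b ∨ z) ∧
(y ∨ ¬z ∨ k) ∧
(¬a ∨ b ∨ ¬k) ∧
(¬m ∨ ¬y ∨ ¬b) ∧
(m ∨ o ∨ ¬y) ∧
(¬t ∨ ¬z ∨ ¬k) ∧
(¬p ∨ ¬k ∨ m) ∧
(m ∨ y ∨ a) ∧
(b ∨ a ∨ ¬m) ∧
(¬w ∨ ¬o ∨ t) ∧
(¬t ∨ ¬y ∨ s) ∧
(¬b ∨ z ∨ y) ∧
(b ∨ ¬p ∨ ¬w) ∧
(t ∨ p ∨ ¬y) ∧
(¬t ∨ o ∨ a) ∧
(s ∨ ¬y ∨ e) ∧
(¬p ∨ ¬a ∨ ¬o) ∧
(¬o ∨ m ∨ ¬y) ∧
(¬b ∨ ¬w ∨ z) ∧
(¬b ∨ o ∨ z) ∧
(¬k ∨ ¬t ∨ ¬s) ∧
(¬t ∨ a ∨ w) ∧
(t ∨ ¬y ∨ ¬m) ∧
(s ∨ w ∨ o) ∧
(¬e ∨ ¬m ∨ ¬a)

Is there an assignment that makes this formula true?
No

No, the formula is not satisfiable.

No assignment of truth values to the variables can make all 51 clauses true simultaneously.

The formula is UNSAT (unsatisfiable).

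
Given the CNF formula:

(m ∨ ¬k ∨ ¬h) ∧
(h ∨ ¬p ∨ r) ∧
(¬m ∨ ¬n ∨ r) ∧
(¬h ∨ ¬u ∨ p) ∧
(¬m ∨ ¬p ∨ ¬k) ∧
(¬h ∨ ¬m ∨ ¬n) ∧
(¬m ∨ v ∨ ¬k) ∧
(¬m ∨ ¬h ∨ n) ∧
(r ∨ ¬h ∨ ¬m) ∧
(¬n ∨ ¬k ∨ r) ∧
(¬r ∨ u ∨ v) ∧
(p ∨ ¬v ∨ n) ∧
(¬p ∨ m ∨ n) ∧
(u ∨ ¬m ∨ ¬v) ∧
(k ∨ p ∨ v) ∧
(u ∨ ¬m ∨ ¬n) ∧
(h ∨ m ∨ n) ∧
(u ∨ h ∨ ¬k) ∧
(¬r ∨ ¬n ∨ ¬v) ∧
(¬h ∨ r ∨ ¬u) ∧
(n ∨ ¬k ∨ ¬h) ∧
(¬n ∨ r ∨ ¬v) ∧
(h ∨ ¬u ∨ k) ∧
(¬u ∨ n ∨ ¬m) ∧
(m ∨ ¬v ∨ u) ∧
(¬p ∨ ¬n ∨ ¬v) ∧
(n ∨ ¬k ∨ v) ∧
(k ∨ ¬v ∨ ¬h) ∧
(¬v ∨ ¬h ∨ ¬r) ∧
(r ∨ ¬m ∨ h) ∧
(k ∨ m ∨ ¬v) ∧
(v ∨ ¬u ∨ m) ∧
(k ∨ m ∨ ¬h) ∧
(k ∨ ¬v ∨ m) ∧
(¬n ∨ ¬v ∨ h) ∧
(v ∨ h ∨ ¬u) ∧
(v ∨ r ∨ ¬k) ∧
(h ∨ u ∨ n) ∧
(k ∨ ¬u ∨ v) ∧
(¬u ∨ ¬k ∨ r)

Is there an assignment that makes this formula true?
No

No, the formula is not satisfiable.

No assignment of truth values to the variables can make all 40 clauses true simultaneously.

The formula is UNSAT (unsatisfiable).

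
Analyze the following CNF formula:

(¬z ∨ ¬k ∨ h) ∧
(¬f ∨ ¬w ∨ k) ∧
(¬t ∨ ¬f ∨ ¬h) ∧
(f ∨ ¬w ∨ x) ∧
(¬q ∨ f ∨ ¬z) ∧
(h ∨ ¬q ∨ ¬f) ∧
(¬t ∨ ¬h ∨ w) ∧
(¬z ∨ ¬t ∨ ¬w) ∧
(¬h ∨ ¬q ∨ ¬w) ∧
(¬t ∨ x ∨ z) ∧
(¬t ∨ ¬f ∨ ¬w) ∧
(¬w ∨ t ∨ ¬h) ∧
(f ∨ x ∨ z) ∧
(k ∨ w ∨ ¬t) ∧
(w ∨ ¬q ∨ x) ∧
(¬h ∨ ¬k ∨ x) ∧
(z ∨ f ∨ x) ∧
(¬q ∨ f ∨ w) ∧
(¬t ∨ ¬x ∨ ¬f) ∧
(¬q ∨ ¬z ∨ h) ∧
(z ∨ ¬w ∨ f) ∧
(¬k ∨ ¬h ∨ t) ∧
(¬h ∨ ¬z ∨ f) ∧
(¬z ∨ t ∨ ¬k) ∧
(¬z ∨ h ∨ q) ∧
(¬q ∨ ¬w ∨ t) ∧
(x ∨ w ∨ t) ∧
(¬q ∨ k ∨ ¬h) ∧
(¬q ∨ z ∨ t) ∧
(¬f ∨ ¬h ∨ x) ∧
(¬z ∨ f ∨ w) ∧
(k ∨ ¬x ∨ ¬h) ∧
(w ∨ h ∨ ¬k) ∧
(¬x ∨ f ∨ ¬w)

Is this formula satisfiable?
Yes

Yes, the formula is satisfiable.

One satisfying assignment is: w=True, q=False, f=True, z=False, x=False, t=False, h=False, k=True

Verification: With this assignment, all 34 clauses evaluate to true.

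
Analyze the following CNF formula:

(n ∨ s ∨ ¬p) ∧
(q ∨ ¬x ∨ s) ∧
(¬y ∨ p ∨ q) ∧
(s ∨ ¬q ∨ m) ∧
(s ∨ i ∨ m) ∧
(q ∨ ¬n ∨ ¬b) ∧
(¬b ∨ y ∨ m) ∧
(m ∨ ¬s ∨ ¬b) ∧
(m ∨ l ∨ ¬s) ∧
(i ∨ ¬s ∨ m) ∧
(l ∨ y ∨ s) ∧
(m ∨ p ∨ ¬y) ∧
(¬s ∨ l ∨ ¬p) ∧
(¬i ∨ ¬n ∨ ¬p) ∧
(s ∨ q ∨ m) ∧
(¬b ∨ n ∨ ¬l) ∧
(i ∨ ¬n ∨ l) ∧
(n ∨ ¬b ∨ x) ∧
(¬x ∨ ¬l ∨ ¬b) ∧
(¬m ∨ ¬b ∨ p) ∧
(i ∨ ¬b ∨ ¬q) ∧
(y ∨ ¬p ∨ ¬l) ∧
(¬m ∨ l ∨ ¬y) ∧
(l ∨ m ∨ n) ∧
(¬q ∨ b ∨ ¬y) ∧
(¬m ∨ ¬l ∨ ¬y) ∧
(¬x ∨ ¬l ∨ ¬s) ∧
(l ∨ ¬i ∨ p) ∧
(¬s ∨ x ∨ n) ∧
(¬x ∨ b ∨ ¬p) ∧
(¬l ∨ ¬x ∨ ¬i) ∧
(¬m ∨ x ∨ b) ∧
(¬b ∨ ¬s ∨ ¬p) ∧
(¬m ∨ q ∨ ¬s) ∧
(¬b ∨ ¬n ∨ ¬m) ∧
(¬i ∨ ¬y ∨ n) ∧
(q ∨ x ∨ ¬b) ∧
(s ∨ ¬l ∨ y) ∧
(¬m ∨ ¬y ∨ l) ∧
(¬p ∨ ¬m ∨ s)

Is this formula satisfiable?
Yes

Yes, the formula is satisfiable.

One satisfying assignment is: x=True, i=False, l=False, y=False, p=False, q=True, s=True, n=False, m=True, b=False

Verification: With this assignment, all 40 clauses evaluate to true.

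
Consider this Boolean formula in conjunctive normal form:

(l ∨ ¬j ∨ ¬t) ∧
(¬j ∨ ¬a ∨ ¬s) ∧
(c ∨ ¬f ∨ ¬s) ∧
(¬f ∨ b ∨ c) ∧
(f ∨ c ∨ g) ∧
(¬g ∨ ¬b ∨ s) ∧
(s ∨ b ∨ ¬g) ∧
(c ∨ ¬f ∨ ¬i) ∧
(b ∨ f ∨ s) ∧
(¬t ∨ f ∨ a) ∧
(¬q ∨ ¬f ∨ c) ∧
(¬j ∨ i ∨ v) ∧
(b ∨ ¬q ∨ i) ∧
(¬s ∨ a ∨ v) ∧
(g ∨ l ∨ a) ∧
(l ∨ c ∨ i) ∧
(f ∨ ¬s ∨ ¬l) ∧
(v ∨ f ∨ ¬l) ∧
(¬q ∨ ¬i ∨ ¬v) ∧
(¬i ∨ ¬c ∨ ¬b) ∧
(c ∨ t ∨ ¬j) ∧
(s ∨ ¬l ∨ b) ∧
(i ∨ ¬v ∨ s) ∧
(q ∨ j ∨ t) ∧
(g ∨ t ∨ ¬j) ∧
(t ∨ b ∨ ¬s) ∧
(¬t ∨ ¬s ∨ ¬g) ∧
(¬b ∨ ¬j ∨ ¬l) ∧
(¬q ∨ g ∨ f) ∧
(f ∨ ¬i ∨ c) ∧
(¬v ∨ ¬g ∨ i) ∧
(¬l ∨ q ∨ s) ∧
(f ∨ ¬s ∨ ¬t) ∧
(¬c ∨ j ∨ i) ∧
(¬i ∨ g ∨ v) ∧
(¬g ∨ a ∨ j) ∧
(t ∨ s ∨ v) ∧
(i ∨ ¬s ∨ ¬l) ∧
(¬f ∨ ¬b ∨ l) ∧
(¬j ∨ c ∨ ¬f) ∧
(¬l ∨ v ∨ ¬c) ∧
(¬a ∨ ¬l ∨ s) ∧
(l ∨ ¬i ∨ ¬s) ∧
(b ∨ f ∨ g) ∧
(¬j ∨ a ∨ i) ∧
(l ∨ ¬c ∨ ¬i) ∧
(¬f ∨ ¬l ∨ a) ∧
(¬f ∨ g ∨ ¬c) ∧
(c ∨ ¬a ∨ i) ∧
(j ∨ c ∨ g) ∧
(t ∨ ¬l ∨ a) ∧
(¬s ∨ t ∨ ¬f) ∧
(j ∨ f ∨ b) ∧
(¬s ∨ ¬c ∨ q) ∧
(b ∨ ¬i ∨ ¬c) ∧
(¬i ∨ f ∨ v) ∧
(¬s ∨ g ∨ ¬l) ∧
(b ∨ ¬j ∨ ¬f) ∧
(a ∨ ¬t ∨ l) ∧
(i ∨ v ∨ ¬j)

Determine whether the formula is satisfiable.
No

No, the formula is not satisfiable.

No assignment of truth values to the variables can make all 60 clauses true simultaneously.

The formula is UNSAT (unsatisfiable).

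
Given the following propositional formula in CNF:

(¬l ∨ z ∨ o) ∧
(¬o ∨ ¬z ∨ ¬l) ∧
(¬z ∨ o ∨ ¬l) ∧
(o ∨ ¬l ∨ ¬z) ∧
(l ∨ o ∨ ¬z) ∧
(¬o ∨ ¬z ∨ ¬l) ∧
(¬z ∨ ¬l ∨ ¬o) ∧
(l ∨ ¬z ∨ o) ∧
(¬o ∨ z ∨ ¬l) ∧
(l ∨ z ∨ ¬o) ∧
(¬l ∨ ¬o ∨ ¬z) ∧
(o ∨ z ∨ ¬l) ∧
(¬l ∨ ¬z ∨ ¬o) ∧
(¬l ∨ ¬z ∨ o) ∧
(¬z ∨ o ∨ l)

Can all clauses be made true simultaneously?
Yes

Yes, the formula is satisfiable.

One satisfying assignment is: z=False, l=False, o=False

Verification: With this assignment, all 15 clauses evaluate to true.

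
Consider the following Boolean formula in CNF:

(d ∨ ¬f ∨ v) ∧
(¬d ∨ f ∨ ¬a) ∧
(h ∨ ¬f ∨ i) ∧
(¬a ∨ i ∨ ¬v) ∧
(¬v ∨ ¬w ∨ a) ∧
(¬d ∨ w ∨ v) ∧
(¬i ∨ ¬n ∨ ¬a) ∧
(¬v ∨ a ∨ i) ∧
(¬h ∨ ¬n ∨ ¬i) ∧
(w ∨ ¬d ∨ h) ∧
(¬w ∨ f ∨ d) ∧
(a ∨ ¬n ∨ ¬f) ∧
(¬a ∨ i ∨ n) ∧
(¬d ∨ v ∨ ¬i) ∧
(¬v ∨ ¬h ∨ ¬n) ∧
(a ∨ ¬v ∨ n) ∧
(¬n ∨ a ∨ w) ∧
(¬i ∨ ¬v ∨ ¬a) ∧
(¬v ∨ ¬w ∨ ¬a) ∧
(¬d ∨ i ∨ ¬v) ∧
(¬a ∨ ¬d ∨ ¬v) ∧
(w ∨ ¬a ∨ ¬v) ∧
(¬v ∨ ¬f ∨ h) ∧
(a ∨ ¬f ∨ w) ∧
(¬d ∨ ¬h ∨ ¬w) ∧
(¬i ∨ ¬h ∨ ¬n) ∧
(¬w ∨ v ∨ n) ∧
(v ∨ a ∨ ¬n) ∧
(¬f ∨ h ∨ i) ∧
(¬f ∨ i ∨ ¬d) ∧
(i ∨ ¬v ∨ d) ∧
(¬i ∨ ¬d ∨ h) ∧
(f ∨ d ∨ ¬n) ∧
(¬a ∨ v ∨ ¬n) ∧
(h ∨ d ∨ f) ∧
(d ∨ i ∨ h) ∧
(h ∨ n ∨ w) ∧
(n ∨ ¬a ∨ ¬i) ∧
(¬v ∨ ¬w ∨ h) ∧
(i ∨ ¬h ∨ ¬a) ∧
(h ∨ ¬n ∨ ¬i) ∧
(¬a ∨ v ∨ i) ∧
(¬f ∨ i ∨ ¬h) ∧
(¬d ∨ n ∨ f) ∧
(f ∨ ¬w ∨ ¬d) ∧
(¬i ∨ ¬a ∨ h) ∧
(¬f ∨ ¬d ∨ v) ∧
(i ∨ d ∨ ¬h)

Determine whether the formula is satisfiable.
Yes

Yes, the formula is satisfiable.

One satisfying assignment is: i=True, d=False, n=False, v=False, f=False, a=False, w=False, h=True

Verification: With this assignment, all 48 clauses evaluate to true.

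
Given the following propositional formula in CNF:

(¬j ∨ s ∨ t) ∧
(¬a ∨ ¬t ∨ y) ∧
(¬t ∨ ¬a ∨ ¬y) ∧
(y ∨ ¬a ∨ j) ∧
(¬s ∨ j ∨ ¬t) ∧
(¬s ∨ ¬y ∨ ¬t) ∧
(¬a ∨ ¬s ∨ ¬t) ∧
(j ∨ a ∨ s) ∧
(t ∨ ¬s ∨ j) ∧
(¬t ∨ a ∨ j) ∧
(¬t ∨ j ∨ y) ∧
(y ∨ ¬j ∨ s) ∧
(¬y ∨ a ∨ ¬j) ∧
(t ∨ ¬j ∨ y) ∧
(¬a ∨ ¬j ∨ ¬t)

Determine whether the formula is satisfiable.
Yes

Yes, the formula is satisfiable.

One satisfying assignment is: s=True, y=True, t=False, j=True, a=True

Verification: With this assignment, all 15 clauses evaluate to true.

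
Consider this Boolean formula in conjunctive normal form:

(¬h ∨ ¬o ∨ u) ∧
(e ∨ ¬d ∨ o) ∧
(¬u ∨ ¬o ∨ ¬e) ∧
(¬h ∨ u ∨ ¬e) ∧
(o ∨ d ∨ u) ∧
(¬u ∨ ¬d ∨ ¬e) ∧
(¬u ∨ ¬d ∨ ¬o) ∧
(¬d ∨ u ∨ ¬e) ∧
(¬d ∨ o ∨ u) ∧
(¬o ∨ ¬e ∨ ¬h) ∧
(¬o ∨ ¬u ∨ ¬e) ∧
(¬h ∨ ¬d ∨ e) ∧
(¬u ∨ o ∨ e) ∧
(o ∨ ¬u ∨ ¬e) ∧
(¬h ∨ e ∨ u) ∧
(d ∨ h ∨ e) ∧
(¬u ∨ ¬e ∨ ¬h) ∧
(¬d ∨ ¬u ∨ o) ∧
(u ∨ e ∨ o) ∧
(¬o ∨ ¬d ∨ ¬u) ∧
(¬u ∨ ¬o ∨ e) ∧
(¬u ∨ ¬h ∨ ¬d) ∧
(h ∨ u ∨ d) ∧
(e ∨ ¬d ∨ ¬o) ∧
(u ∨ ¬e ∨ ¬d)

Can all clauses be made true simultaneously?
No

No, the formula is not satisfiable.

No assignment of truth values to the variables can make all 25 clauses true simultaneously.

The formula is UNSAT (unsatisfiable).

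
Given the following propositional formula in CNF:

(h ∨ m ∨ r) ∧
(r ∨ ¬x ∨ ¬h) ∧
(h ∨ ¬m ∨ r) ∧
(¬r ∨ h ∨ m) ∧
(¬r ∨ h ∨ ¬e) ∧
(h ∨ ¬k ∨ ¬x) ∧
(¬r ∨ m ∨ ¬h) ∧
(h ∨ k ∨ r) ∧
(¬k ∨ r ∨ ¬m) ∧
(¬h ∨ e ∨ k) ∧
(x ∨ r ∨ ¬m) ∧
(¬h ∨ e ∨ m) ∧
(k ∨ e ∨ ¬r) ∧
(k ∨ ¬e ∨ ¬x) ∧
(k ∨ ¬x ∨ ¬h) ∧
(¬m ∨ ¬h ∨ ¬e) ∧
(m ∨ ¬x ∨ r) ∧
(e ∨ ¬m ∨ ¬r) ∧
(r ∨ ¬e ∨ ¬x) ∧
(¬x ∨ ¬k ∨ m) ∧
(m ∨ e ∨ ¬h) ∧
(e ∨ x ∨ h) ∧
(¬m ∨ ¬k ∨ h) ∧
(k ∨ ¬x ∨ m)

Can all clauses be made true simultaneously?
Yes

Yes, the formula is satisfiable.

One satisfying assignment is: m=False, x=False, k=False, e=True, h=True, r=False

Verification: With this assignment, all 24 clauses evaluate to true.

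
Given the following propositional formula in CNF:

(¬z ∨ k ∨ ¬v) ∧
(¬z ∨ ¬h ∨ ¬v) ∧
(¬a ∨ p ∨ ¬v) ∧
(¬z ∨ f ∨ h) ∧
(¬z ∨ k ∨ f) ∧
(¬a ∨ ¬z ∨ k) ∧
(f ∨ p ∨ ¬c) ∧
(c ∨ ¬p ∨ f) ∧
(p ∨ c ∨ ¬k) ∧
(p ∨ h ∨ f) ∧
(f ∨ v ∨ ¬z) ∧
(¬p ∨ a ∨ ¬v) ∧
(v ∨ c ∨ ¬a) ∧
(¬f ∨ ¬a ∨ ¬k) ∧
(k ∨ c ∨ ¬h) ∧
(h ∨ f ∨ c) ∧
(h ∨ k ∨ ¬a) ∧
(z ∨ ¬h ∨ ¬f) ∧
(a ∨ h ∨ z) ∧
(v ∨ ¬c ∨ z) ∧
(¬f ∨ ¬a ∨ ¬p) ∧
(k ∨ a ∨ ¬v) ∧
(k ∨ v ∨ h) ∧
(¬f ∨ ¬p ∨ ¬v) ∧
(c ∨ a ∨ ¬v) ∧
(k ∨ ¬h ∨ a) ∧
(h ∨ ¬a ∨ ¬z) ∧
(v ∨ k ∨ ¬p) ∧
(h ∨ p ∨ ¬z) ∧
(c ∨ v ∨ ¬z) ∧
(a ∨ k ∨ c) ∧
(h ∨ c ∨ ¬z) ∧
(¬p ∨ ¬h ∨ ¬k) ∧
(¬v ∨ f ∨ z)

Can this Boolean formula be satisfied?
Yes

Yes, the formula is satisfiable.

One satisfying assignment is: p=False, h=True, a=False, z=True, c=True, k=True, f=True, v=False

Verification: With this assignment, all 34 clauses evaluate to true.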